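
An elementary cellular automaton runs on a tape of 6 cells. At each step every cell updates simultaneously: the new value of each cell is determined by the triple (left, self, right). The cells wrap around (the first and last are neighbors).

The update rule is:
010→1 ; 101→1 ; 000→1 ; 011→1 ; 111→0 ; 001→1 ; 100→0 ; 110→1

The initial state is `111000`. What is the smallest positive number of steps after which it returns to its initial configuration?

101011
111110
100011
101110
111011
001110
111010
101111
111000

9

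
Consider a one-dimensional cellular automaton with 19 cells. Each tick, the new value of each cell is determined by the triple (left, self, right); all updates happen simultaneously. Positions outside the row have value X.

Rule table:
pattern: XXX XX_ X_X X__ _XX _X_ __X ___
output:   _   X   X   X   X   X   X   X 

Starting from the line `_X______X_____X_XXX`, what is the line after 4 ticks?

XXXXXXXXXXXXXXXXX__
________________XXX
XXXXXXXXXXXXXXXXX__  (repeats tick 1; period 2)
tick 4: ________________XXX

________________XXX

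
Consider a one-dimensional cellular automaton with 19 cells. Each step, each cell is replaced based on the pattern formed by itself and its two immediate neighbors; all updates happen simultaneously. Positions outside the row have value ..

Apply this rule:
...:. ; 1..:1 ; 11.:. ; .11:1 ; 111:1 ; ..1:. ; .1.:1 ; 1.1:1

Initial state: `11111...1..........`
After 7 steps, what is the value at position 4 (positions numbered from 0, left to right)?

1111.1..11.........
111.111.1.1........
11.111.11111.......
1.111.11111.1......
1111.11111.111.....
111.11111.111.1....
11.11111.111.111...
position 4 holds 1

1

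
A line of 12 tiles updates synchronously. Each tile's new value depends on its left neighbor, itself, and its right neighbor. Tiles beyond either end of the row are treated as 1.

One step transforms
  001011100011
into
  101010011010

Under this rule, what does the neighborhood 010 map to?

At position 2 the neighborhood is 010; the next row has 1 there.

1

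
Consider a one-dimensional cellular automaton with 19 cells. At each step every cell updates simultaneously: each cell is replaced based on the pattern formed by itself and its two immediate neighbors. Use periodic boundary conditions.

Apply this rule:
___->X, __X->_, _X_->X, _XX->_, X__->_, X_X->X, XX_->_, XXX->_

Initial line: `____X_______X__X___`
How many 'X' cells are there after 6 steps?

step 1: XXX_X_XXXXX_X__X_XX
step 2: ___XXX_____XX__XX__
step 3: XX_____XXX________X
step 4: ___XXX_____XXXXXX__
step 5: XX_____XXX________X  (repeats step 3; period 2)
step 6: ___XXX_____XXXXXX__
count of X: 9

9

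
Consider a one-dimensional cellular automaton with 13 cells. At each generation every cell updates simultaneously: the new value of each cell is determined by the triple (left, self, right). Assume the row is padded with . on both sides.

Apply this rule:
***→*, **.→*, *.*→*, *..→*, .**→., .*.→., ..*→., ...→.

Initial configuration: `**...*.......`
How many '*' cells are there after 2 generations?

3

.**...*......
..**...*.....
count of *: 3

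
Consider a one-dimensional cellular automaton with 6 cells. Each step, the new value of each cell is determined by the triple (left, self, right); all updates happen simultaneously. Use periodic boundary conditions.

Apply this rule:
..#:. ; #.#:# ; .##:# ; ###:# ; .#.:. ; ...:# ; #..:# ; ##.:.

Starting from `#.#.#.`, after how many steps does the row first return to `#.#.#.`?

2

.#.#.#
#.#.#.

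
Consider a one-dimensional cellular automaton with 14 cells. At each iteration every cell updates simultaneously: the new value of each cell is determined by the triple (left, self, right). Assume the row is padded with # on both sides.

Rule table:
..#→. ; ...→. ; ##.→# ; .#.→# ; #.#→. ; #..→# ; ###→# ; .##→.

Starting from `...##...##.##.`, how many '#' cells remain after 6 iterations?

#...##...#..#.
##...##..##.#.
###...##..#.#.
####...##.#.#.
#####...#.#.#.
######..#.#.#.
count of #: 9

9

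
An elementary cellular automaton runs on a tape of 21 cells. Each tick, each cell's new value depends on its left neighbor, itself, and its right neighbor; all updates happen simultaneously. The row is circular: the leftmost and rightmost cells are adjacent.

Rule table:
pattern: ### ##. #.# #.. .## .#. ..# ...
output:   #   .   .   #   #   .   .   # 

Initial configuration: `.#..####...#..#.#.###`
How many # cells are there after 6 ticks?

9

tick 1: ..#.###.##..#.....##.
tick 2: #...##..#.#..####.#.#
tick 3: .##.#.#....#.###....#
tick 4: .#.....###...##.###..
tick 5: ..####.##.##.#..##.##
tick 6: #.###..#..#...#.#..#.
count of #: 9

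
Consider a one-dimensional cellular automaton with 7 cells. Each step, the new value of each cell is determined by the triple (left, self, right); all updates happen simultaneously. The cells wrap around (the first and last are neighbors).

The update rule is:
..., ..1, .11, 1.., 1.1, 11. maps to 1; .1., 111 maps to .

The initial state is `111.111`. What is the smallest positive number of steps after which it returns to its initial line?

..111..
111.111

2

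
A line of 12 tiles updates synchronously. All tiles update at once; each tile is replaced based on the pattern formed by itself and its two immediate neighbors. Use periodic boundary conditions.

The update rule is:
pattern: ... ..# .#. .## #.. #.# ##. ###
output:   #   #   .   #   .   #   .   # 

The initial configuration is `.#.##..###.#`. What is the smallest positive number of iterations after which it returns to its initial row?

#.##..###.#.
.##..###.#.#
##..###.#.#.
#..###.#.#.#
..###.#.#.##
.###.#.#.##.
###.#.#.##..
##.#.#.##..#
#.#.#.##..##
.#.#.##..###
#.#.##..###.
.#.##..###.#

12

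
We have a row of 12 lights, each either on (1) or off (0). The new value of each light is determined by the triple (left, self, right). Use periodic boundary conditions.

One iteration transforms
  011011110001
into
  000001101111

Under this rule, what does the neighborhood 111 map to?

At position 5 the neighborhood is 111; the next row has 1 there.

1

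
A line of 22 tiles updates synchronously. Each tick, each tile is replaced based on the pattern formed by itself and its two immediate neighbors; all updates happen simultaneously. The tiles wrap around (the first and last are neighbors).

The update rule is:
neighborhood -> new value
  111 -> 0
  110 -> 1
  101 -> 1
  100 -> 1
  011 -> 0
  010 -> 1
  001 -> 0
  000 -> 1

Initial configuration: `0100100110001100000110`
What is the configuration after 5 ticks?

tick 1: 0110110011100111110011
tick 2: 1011011000110000011001
tick 3: 1101101110011111001100
tick 4: 0110110011000001100110
tick 5: 0011011001111100110011

0011011001111100110011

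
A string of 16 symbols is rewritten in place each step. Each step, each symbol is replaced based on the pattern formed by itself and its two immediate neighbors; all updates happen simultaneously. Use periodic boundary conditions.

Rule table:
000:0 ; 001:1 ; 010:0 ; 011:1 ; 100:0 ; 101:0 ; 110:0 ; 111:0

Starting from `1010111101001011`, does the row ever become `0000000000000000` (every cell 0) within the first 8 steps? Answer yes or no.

no

step 1: 0000100000010010
step 2: 0001000000100100
step 3: 0010000001001000
step 4: 0100000010010000
step 5: 1000000100100000
step 6: 0000001001000001
step 7: 0000010010000010
step 8: 0000100100000100
step 8 is 0000100100000100, still not uniform 0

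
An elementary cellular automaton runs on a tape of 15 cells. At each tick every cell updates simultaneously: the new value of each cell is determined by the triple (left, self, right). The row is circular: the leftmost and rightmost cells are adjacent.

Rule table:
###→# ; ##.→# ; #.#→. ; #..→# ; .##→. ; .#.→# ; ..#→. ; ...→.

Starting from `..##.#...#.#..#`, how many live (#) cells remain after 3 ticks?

8

tick 1: #..#.##..#.##.#
tick 2: ##.#..##.#..#..
tick 3: .#.##..#.##.##.
count of #: 8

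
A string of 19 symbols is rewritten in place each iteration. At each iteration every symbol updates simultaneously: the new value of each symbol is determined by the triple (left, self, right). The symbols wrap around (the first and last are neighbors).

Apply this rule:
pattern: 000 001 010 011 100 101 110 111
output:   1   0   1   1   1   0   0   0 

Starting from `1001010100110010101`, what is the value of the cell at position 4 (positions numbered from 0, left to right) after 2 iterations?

iteration 1: 0101010110101010101
iteration 2: 0101010100101010101
position 4 holds 0

0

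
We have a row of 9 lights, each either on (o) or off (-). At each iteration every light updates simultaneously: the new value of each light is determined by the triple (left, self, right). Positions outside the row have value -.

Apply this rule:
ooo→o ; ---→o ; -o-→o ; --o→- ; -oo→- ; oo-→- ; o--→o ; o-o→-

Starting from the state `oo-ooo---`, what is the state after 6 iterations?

oo--oooo-

iteration 1: ----o-ooo
iteration 2: ooo-o--o-
iteration 3: -o--oo-oo
iteration 4: -oo------
iteration 5: ---oooooo
iteration 6: oo--oooo-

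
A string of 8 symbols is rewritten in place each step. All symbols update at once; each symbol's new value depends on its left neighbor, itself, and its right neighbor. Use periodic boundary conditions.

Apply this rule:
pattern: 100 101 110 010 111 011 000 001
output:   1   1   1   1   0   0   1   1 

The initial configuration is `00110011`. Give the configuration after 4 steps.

11001100

11011101
01100110
10111011
11001100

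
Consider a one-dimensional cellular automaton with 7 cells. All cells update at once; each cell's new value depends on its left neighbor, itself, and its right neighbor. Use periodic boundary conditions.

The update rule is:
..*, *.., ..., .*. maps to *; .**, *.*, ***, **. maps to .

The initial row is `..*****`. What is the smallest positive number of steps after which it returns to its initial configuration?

2

step 1: **.....
step 2: ..*****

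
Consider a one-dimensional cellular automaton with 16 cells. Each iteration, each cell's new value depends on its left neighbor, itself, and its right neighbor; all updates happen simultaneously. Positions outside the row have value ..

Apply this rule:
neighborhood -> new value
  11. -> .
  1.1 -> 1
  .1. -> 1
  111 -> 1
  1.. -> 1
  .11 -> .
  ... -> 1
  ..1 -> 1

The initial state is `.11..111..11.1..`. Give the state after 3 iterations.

1..11.1.11..1111
111..111..11.11.
.1.11.1.11..1..1

.1.11.1.11..1..1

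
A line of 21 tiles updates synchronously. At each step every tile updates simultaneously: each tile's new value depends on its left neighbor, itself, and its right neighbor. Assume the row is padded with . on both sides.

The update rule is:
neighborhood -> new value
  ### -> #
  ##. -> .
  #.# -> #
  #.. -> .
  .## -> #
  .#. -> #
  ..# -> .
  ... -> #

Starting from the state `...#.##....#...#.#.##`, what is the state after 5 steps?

##..#.##########..#.#

##.###..##.#.#.#####.
#.###...#.#########..
####..#.##########..#
###...###########...#
##..#.##########..#.#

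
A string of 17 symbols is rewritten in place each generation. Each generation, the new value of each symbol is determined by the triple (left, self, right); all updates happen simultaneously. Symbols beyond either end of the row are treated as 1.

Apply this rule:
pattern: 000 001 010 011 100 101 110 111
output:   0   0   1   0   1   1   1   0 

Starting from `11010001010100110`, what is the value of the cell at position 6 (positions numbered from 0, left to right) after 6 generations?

0

01111001111110011
10001100000011000
11000110000001100
01100011000000110
10110001100000011
11011000110000000
position 6 holds 0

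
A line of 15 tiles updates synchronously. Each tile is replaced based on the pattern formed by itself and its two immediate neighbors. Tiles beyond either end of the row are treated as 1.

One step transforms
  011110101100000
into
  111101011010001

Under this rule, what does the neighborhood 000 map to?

At position 11 the neighborhood is 000; the next row has 0 there.

0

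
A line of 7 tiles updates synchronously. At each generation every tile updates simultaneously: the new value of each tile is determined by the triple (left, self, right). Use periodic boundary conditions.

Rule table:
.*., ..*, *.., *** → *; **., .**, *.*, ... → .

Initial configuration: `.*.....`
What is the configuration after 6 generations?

***....
.*.*..*
.*.****
.*..**.
****..*
***.**.

***.**.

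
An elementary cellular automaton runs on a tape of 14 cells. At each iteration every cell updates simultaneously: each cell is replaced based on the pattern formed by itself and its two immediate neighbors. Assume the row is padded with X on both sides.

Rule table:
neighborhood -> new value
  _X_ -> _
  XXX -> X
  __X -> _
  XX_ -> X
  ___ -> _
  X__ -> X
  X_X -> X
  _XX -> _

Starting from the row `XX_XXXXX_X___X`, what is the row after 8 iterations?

iteration 1: XXX_XXXXX_X___
iteration 2: XXXX_XXXXX_X__
iteration 3: XXXXX_XXXXX_X_
iteration 4: XXXXXX_XXXXX_X
iteration 5: XXXXXXX_XXXXX_
iteration 6: XXXXXXXX_XXXXX
iteration 7: XXXXXXXXX_XXXX
iteration 8: XXXXXXXXXX_XXX

XXXXXXXXXX_XXX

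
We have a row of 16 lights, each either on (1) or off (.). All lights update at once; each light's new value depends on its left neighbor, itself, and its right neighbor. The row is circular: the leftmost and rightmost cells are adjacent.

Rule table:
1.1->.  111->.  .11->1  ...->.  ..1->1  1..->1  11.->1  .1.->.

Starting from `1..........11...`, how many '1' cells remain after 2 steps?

4

.1........1111.1
..1......11..1..
count of 1: 4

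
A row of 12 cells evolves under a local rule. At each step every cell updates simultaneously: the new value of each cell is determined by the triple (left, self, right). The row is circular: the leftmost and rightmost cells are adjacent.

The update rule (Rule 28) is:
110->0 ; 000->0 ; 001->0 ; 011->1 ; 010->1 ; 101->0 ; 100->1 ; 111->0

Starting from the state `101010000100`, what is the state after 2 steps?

step 1: 101011000110
step 2: 101010100100

101010100100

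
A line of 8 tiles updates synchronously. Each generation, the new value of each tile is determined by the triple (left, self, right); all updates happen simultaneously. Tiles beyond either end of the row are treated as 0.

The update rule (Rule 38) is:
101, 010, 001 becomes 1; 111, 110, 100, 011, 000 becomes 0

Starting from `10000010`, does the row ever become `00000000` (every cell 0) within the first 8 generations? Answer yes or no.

generation 1: 10000110
generation 2: 10001000
generation 3: 10011000
generation 4: 10100000
generation 5: 11100000
generation 6: 00000000
all cells are 0 at generation 6

yes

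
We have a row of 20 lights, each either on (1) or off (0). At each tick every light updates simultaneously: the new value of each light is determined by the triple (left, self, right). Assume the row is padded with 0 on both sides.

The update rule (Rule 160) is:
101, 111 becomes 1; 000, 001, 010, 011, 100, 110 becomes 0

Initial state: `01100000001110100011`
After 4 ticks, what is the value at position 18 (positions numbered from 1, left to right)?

0

00000000000101000000
00000000000010000000
00000000000000000000
00000000000000000000
position 18 holds 0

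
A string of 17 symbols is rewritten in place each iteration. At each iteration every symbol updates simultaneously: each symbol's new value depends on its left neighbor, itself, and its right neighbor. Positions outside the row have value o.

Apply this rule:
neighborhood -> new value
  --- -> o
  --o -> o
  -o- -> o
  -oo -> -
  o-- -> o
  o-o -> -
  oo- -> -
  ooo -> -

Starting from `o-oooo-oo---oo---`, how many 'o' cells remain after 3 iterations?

---------ooo--ooo
ooooooooo---oo---
---------ooo--ooo
count of o: 6

6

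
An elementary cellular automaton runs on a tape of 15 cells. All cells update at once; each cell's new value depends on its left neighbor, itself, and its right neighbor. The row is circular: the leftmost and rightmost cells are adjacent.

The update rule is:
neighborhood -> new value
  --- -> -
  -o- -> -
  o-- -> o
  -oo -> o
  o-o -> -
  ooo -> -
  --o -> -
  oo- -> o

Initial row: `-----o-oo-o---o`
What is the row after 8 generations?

o------oo--o---
-o-----ooo--o--
--o----o-oo--o-
---o-----ooo--o
o---o----o-oo--
-o---o-----ooo-
--o---o----o-oo
o--o---o-----oo

o--o---o-----oo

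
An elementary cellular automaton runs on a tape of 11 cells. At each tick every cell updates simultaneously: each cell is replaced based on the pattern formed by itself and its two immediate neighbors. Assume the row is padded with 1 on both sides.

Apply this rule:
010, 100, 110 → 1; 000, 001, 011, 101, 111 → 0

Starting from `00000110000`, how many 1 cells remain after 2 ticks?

4

tick 1: 10000011000
tick 2: 11000001100
count of 1: 4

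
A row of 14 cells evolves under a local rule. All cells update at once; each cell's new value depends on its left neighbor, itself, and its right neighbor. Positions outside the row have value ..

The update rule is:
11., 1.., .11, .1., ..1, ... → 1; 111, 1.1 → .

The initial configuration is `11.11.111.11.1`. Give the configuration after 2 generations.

11.11.1.1.11.1
11.11.1.1.11.1

11.11.1.1.11.1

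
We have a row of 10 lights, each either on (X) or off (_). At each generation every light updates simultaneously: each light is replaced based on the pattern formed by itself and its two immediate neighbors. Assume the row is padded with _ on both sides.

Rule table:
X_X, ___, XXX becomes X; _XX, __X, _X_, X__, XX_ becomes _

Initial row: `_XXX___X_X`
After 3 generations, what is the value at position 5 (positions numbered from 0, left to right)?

X

generation 1: __X__X__X_
generation 2: X_________
generation 3: __XXXXXXXX
position 5 holds X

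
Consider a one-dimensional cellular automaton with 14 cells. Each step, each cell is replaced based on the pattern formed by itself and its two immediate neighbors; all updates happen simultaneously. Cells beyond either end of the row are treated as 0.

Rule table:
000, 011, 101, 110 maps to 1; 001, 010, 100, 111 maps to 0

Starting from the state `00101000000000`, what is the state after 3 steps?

11111000111100

10010011111111
00000010000001
11111000111100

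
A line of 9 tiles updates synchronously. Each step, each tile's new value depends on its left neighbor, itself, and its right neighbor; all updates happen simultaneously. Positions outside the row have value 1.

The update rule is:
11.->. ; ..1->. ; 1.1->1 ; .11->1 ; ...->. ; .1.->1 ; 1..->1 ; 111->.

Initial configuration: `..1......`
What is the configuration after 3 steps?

step 1: 1.11.....
step 2: .11.1....
step 3: 11.111...

11.111...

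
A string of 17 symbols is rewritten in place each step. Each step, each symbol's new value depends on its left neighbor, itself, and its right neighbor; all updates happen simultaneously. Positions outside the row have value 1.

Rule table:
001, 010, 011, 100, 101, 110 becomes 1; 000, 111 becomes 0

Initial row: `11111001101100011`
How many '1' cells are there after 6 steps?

11

00001111111110110
10011000000011111
11111100000110000
00000110001111001
10001111011001111
11011001111111000
count of 1: 11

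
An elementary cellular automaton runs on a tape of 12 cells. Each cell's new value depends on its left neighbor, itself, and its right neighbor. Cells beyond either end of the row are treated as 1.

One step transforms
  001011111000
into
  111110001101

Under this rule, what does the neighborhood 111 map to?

0

At position 5 the neighborhood is 111; the next row has 0 there.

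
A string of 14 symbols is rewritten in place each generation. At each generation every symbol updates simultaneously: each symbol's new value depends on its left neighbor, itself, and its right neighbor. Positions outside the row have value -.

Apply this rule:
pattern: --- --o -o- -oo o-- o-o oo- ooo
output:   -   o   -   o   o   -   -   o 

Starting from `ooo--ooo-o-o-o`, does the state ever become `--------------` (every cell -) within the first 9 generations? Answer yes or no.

oo-oooo-------
o--ooo-o------
-oooo---o-----
oooo-o-o-o----
ooo-------o---
oo-o-----o-o--
o---o---o---o-
-o-o-o-o-o-o-o
o-------------
generation 9 is o-------------, still not uniform -

no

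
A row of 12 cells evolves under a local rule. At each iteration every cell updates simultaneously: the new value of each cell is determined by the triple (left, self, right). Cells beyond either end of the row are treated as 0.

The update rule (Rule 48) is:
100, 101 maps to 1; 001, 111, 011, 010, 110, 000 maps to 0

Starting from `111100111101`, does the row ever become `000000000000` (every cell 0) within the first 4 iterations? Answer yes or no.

000010000010
000001000001
000000100000
000000010000
iteration 4 is 000000010000, still not uniform 0

no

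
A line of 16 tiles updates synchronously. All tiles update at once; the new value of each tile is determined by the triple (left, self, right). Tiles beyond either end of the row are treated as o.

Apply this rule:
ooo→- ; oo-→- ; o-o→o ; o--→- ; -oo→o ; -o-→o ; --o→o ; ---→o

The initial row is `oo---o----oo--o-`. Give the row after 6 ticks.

---ooo-oooo--ooo
-ooo--oo----oo--
oo---oo--oooo--o
---ooo--oo----oo
-ooo---oo--oooo-
oo---ooo--oo---o

oo---ooo--oo---o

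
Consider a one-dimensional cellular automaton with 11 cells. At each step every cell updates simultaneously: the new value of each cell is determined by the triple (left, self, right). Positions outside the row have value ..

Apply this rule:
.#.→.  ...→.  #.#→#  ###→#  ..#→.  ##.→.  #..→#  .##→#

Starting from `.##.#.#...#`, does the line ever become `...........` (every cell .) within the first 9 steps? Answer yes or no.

.#.#.#.#...
..#.#.#.#..
...#.#.#.#.
....#.#.#.#
.....#.#.#.
......#.#.#
.......#.#.
........#.#
.........#.
step 9 is .........#., still not uniform .

no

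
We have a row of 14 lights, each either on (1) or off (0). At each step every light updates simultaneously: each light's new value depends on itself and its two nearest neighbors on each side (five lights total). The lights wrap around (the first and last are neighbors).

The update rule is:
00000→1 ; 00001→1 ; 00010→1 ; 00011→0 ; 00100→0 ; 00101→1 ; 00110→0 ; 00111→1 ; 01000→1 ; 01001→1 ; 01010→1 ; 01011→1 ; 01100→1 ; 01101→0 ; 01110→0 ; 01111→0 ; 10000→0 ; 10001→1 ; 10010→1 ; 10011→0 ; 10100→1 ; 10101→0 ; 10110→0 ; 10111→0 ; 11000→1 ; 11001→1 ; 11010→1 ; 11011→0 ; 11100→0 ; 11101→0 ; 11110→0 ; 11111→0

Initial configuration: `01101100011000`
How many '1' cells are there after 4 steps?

step 1: 00000111001101
step 2: 10110100100011
step 3: 00001111011010
step 4: 01101000000111
count of 1: 6

6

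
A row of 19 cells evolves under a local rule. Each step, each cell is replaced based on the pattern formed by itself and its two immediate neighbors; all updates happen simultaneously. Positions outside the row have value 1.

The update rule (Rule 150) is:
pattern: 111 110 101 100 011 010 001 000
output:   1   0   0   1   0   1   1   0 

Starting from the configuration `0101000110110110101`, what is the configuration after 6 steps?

0010011100101110000

step 1: 0101101000000000100
step 2: 0100001100000001111
step 3: 0110010010000010111
step 4: 0001111111000110011
step 5: 1010111110101001101
step 6: 0010011100101110000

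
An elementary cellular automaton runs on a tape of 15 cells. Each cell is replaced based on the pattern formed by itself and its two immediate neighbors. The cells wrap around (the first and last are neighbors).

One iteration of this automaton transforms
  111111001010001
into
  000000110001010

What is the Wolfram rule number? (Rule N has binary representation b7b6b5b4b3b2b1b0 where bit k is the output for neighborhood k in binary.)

18

position 0: 111 → 0  (bit 7 = 0)
position 5: 110 → 0  (bit 6 = 0)
position 9: 101 → 0  (bit 5 = 0)
position 6: 100 → 1  (bit 4 = 1)
position 14: 011 → 0  (bit 3 = 0)
position 8: 010 → 0  (bit 2 = 0)
position 7: 001 → 1  (bit 1 = 1)
position 12: 000 → 0  (bit 0 = 0)
bits b7..b0 = 00010010 = 18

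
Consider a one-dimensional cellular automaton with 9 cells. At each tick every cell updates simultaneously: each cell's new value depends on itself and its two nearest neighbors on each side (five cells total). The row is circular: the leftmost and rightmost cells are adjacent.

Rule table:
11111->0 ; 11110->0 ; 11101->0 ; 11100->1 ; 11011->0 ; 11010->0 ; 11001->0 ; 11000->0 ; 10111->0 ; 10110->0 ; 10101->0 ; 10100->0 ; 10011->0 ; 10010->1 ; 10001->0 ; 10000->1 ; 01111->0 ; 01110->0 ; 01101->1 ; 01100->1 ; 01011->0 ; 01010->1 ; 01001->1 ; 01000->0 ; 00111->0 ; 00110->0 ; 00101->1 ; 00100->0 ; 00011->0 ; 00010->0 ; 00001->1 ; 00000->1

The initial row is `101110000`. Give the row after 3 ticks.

111001100

100010110
000010010
111001100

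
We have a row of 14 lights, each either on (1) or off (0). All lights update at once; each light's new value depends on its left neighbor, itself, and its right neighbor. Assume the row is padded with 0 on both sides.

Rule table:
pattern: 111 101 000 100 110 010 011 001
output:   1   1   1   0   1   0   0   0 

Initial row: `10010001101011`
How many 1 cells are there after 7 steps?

00000100110101
11110000011010
01110111001100
00111011000101
10011101010010
00001110100000
11100111001111
count of 1: 10

10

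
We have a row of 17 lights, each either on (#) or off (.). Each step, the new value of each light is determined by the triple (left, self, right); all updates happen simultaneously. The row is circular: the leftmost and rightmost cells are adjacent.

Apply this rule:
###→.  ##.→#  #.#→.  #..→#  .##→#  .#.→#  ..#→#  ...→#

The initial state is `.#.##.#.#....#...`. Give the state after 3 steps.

##.##.#.#########

step 1: ##.##.#.#########
step 2: .#.##.#.#........
step 3: ##.##.#.#########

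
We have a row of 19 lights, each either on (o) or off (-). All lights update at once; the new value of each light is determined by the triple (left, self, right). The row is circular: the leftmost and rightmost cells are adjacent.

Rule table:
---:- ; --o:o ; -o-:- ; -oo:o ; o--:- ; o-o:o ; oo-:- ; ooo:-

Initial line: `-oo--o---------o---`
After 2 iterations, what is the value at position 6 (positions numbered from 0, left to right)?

oo--o---------o----
o--o---------o----o
position 6 holds -

-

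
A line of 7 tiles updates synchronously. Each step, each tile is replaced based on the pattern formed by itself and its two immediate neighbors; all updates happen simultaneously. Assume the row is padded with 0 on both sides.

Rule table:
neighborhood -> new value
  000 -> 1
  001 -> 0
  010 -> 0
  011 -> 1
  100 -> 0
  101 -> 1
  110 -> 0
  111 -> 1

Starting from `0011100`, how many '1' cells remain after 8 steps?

4

1011001
0110000
0100111
0000110
1110100
1101001
1010000
0100111
count of 1: 4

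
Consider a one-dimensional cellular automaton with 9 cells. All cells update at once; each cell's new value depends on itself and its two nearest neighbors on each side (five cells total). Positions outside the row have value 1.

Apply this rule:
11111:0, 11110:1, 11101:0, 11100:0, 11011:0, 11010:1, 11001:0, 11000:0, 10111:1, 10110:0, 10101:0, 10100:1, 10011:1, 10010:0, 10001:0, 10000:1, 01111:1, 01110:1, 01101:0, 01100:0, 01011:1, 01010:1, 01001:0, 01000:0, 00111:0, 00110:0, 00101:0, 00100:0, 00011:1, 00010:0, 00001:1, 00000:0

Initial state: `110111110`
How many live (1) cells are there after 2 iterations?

iteration 1: 100110100
iteration 2: 001001101
count of 1: 4

4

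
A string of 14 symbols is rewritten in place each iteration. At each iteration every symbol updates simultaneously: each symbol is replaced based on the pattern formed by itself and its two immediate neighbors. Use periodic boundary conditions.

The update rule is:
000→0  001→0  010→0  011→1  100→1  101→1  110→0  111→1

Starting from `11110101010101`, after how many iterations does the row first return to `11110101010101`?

11101010101011
11010101010111
10101010101111
01010101011111
10101010111110
01010101111101
10101011111010
01010111110101
10101111101010
01011111010101
10111110101010
01111101010101
11111010101010
11110101010101

14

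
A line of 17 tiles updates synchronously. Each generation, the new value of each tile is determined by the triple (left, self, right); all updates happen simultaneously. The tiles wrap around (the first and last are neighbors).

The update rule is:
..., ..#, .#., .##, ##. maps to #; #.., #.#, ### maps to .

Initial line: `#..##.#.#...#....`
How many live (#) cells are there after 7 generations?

#.###.#.#.###.###
#.#.#.#.#.#.#.#..
#.#.#.#.#.#.#.#.#
#.#.#.#.#.#.#.#.#  (fixed point — unchanged through generation 7)
count of #: 9

9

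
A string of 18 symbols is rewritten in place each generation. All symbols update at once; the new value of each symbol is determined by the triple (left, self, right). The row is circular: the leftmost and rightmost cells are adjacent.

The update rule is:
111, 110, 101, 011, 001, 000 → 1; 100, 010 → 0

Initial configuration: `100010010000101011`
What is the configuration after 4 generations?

111110111111111111

101100100111010111
111101001111101111
111110011111111111
111110111111111111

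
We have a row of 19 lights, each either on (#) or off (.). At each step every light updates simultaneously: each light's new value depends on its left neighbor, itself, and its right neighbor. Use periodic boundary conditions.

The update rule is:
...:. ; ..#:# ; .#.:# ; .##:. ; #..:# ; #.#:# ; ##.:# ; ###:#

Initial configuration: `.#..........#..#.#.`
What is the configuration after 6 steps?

###........########
####......#.#######
#####....###.######
######..#.###.#####
##########.###.####
###########.###.###

###########.###.###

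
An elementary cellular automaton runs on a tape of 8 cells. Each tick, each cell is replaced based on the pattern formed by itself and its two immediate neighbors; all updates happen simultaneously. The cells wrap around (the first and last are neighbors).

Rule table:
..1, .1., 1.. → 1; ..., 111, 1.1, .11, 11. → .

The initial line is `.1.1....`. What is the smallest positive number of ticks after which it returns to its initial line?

11.11...
.....1.1
1...11.1
.1.1....

4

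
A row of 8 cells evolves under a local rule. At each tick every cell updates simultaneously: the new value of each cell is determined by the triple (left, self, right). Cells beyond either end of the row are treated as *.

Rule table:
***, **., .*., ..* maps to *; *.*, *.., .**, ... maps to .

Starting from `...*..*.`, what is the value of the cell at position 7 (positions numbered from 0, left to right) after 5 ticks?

.

..**.**.
.*.*..*.
.*.*.**.
.*.*..*.  (repeats tick 2; period 2)
tick 5: .*.*.**.
position 7 holds .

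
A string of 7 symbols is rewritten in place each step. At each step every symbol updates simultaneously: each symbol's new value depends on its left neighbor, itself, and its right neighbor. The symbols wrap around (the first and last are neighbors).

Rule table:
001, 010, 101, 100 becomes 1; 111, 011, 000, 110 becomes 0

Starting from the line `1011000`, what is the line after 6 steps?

1100101
0011110
0100001
1110011
0001100
0010010

0010010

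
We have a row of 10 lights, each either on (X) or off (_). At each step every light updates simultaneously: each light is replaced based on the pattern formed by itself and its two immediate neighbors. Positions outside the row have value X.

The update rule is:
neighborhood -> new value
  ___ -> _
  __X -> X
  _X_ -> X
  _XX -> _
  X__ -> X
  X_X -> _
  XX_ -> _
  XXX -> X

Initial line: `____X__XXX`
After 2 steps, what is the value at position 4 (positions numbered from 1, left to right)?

X__XXXX_XX
_XX_XX___X
position 4 holds _

_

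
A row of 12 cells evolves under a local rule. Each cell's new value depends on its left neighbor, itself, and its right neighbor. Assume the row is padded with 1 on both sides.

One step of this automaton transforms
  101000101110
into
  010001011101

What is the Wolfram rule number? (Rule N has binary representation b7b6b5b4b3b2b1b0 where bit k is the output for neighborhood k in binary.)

170

position 9: 111 → 1  (bit 7 = 1)
position 0: 110 → 0  (bit 6 = 0)
position 1: 101 → 1  (bit 5 = 1)
position 3: 100 → 0  (bit 4 = 0)
position 8: 011 → 1  (bit 3 = 1)
position 2: 010 → 0  (bit 2 = 0)
position 5: 001 → 1  (bit 1 = 1)
position 4: 000 → 0  (bit 0 = 0)
bits b7..b0 = 10101010 = 170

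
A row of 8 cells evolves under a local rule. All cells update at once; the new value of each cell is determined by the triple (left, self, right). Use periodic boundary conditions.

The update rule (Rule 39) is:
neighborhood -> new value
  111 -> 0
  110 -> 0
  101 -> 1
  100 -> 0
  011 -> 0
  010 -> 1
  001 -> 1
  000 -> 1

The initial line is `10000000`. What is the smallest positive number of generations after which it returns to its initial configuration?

16

10111111
01000000
11011111
00100000
11101111
00010000
11110111
00001000
11111011
00000100
11111101
00000010
11111110
00000001
01111111
10000000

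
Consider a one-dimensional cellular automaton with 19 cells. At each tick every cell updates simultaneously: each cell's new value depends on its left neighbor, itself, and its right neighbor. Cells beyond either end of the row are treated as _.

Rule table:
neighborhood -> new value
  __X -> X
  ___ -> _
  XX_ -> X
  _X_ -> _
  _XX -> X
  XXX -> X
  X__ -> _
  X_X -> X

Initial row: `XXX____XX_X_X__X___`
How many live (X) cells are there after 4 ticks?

tick 1: XXX___XXXX_X__X____
tick 2: XXX__XXXXXX__X_____
tick 3: XXX_XXXXXXX_X______
tick 4: XXXXXXXXXXXX_______
count of X: 12

12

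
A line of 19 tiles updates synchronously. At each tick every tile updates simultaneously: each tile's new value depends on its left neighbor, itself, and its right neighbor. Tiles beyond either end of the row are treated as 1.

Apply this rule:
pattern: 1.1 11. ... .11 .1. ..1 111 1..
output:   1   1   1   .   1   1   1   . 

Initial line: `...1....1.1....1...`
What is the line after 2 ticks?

1.111.111111.1111.1

.111.111111.1111.11
1.111.111111.1111.1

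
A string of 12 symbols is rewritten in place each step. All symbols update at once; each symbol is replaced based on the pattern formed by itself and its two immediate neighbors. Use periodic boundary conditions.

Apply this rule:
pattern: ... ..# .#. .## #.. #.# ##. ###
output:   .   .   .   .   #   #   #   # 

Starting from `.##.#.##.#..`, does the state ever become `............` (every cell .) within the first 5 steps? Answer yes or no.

step 1: ..##.#.##.#.
step 2: ...##.#.##.#
step 3: #...##.#.##.
step 4: .#...##.#.##
step 5: #.#...##.#.#
step 5 is #.#...##.#.#, still not uniform .

no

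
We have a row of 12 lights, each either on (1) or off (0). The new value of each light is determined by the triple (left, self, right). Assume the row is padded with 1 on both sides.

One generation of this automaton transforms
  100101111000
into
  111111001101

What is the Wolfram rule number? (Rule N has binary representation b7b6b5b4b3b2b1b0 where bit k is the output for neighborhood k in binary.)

126

position 6: 111 → 0  (bit 7 = 0)
position 0: 110 → 1  (bit 6 = 1)
position 4: 101 → 1  (bit 5 = 1)
position 1: 100 → 1  (bit 4 = 1)
position 5: 011 → 1  (bit 3 = 1)
position 3: 010 → 1  (bit 2 = 1)
position 2: 001 → 1  (bit 1 = 1)
position 10: 000 → 0  (bit 0 = 0)
bits b7..b0 = 01111110 = 126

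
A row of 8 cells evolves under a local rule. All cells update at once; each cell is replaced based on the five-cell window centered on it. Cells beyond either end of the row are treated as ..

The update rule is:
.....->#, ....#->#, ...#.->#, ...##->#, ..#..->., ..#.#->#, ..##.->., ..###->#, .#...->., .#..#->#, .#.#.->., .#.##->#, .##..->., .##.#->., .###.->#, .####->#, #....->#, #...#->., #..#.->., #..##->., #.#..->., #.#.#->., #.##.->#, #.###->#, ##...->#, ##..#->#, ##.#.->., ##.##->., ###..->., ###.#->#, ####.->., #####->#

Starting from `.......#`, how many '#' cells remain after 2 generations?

#######.
#####..#
count of #: 6

6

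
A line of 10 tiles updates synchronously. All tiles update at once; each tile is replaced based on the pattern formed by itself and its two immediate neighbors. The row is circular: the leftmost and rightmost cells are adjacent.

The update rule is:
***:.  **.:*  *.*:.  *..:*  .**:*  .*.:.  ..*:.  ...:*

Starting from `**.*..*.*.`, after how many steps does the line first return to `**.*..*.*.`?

**..*.....
***..****.
*.**.*..*.
..**..*...
*.***..***
*.*.**.*..
....**..*.
***.***..*
..*.*.**.*
*.....**..
.****.***.
.*..*.*.**
..*.....**
*..****.**
**.*..*.*.

15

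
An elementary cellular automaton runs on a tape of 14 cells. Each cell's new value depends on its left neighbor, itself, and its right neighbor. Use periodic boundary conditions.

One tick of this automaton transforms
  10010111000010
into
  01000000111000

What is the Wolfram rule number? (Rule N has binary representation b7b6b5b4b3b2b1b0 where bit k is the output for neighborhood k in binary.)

position 6: 111 → 0  (bit 7 = 0)
position 7: 110 → 0  (bit 6 = 0)
position 4: 101 → 0  (bit 5 = 0)
position 1: 100 → 1  (bit 4 = 1)
position 5: 011 → 0  (bit 3 = 0)
position 0: 010 → 0  (bit 2 = 0)
position 2: 001 → 0  (bit 1 = 0)
position 9: 000 → 1  (bit 0 = 1)
bits b7..b0 = 00010001 = 17

17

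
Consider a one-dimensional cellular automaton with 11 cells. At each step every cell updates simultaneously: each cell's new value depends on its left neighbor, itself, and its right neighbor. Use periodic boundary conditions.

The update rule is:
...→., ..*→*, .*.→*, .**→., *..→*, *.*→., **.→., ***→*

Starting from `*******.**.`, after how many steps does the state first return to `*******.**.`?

.*****.....
*.***.*....
*..*..**..*
.*****..**.
*.***.**..*
...*....**.
..***..*..*
**.*.******
*..*..*****
.*****.****
..***...**.
.*.*.*.*..*
.*.*.*.****
.*.*.*..**.
**.*.***..*
*..*..*.**.
*******....
.*****.*..*
..***..****
**.*.**.**.
...*.......
..***......
.*.*.*.....
**.*.**....
...*...*..*
*.***.*****
...*...****
*.***.*.**.
*..*..*....
********..*
*******.**.

31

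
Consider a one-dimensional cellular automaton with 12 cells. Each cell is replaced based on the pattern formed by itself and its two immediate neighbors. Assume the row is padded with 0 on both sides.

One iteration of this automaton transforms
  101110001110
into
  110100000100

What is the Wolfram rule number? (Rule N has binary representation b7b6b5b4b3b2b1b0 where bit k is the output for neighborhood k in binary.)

164

position 3: 111 → 1  (bit 7 = 1)
position 4: 110 → 0  (bit 6 = 0)
position 1: 101 → 1  (bit 5 = 1)
position 5: 100 → 0  (bit 4 = 0)
position 2: 011 → 0  (bit 3 = 0)
position 0: 010 → 1  (bit 2 = 1)
position 7: 001 → 0  (bit 1 = 0)
position 6: 000 → 0  (bit 0 = 0)
bits b7..b0 = 10100100 = 164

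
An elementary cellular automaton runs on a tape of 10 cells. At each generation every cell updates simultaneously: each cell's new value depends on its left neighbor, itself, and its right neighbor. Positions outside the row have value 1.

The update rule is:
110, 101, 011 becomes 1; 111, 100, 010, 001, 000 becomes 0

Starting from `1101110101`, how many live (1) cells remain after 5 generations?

0111011011
1101111110
0111000011
1101000010
0110000001
count of 1: 3

3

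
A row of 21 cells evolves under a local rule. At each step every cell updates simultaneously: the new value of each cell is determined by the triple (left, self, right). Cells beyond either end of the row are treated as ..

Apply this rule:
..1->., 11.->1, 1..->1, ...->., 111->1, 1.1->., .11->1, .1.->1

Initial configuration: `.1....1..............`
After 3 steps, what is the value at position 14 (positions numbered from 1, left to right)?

.11...11.............
.111..111............
.1111.1111...........
position 14 holds .

.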